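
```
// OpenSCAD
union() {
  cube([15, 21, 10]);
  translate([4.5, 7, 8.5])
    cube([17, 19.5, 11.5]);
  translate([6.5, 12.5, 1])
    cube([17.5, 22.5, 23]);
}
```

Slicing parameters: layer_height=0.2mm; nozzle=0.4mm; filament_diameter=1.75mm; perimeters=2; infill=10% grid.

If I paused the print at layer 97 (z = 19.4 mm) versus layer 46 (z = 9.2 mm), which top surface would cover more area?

layer 46 (z = 9.2 mm)

Layer 97 (z = 19.4): the cube does not reach this height (z outside [0, 10]); the cube at (4.5, 7) (footprint 17×19.5) is included at this height (area 331.50 mm²); the cube at (6.5, 12.5) (footprint 17.5×22.5) is included at this height (area 393.75 mm²); Combining (union): the regions partially overlap — summed areas 725.25 mm² minus the doubly-counted overlap 210.00 mm² gives 515.25 mm² — area = 515.25 mm². So its area = 515.25 mm². Layer 46 (z = 9.2): the cube is present — its section is the full 15×21 rectangle (area 315.00 mm²); the 17×19.5 cube at (4.5, 7) contributes its full rectangle (area 331.50 mm²); the cube at (6.5, 12.5) (footprint 17.5×22.5) is included at this height (area 393.75 mm²); Taking the union: the regions partially overlap — summed areas 1040.25 mm² minus the doubly-counted overlap 357.00 mm² gives 683.25 mm² — area = 683.25 mm². So its area = 683.25 mm². Layer 46 is larger (683.25 vs 515.25 mm²).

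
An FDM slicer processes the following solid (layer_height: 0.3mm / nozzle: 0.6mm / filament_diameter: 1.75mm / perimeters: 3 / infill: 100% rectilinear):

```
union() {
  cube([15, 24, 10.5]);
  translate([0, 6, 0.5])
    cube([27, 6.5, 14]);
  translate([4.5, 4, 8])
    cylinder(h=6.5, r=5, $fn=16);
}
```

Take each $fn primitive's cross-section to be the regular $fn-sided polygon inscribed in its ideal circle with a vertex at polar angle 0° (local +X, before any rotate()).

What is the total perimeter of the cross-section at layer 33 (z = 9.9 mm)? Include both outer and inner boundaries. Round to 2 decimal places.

102.60 mm

At z = 9.9 mm: the cube is present — its section is the full 15×24 rectangle (perimeter 78.00 mm); the cube at (0, 6) (footprint 27×6.5) is included at this height (perimeter 67.00 mm); the cylinder at (4.5, 4): section is a regular 16-gon, circumradius r=5 (perimeter = 2·16·5.000·sin(180°/16) = 31.21 mm); Merging all regions: the regions partially overlap (shared area 169.16 mm²), so the edge portions inside another operand are dropped and the merged outline is re-measured after clipping — boundary = 102.60 mm. Overall, the cross-section is a single solid region. Total boundary length (outer) = 102.60 mm.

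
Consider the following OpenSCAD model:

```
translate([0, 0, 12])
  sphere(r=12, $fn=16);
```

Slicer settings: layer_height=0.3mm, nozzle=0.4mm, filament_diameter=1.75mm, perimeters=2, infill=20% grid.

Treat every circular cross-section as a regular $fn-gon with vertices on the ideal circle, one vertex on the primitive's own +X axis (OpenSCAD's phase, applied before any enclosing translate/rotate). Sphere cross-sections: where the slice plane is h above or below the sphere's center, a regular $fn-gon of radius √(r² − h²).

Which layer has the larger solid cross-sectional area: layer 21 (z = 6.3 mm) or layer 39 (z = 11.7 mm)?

Layer 21 (z = 6.3): the r=12 sphere slices to a regular 16-gon of circumradius 10.560 (√(r²−h²) with h=5.7 from center) (area = (16/2)·10.560²·sin(360°/16) = 341.38 mm²). So its area = 341.38 mm². Layer 39 (z = 11.7): the r=12 sphere contributes a regular 16-gon of circumradius √(12²−0.3²) = 11.996 (area = (16/2)·11.996²·sin(360°/16) = 440.58 mm²). So its area = 440.58 mm². Layer 39 is larger (440.58 vs 341.38 mm²).

layer 39 (z = 11.7 mm)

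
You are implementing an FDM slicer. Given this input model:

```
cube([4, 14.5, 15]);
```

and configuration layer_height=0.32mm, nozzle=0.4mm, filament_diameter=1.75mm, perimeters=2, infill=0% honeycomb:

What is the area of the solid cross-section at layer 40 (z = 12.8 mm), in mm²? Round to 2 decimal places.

At z = 12.8 mm: the 4×14.5 cube contributes its full rectangle (area 58.00 mm²). Overall, the cross-section is a single solid region. Net area = 58.00 mm².

58.00 mm²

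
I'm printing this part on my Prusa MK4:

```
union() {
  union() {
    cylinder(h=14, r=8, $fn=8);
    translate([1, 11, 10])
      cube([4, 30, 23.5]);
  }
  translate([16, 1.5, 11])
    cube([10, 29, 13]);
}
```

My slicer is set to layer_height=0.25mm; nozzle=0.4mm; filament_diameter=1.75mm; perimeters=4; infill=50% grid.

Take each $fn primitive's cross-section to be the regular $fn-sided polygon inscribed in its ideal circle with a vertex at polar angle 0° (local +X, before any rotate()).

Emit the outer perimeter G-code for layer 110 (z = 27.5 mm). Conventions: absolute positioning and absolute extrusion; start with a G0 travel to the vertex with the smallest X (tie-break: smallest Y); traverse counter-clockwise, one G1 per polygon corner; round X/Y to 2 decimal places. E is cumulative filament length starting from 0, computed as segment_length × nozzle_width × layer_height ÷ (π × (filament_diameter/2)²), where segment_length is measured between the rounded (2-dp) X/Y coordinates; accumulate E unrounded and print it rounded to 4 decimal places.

At z = 27.5 mm: the cylinder is absent (z outside [0, 14]); the cube at (1, 11) (footprint 4×30) is included at this height; Merging all regions: only the 4×30 cube at (1, 11) is present, so the union is just that shape — 1 connected region; the cube at (16, 1.5) is not intersected at this z (z outside [11, 24]); Merging all regions: only that combined region is present, so the union is just that shape — 1 connected region. The outline is a single polygon with 4 vertices. Extrusion per mm of travel: 0.4 × 0.25 / (π × 0.875²) = 0.041575. Accumulating E over each segment gives final E = 2.8271.

G0 X1.00 Y11.00 Z27.50
G1 X5.00 Y11.00 E0.1663
G1 X5.00 Y41.00 E1.4136
G1 X1.00 Y41.00 E1.5799
G1 X1.00 Y11.00 E2.8271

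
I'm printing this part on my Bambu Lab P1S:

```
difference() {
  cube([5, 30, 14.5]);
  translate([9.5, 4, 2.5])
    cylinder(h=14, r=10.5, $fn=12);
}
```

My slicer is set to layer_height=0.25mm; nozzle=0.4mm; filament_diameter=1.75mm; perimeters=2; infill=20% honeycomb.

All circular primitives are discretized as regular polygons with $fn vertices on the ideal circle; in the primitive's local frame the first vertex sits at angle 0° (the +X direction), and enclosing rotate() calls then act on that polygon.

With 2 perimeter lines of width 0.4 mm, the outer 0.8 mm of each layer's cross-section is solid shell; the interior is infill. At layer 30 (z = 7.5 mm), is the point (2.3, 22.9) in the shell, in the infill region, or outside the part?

infill

At z = 7.5 mm: the cube is present — its section is the full 5×30 rectangle; the r=10.5 cylinder at (9.5, 4) gives a regular 12-gon of circumradius 10.5 (constant along its height); After the difference (first − rest): starting from the 5×30 cube, the r=10.5 cylinder at (9.5, 4) partially overlaps it — only the 56.27 mm² overlap (of its 330.75 mm²) is removed, clipping the outline — 2 connected regions. Overall, the cross-section has 2 separate islands. The nearest boundary edge runs (0.00, 7.73)→(0.00, 30.00); distance from the point to it = 2.30 mm. (Shell/infill is judged within the island containing the point — the largest one.) The point is inside the cross-section and 2.30 mm from the nearest boundary — more than the 0.8 mm shell width (2 × 0.4), so it's in the infill interior.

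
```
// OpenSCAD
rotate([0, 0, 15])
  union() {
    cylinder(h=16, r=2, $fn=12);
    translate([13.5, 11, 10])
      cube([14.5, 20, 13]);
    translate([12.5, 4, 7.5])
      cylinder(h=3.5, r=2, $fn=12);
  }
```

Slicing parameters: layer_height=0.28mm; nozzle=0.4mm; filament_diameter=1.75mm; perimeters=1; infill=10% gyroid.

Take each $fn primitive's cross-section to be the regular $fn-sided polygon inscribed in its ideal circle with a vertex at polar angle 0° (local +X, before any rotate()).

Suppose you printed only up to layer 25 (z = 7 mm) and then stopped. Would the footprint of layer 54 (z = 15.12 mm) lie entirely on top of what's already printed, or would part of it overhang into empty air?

part overhangs

Compare the two slices. At z = 7: the r=2 cylinder contributes a regular 12-gon of circumradius 2 (area = (12/2)·2.000²·sin(360°/12) = 12.00 mm²); the cube at (13.5, 11) is not intersected at this z (z outside [10, 23]); the cylinder at (12.5, 4) is not intersected at this z (z outside [7.5, 11]); Combining (union): only the r=2 cylinder is present, so the union is just that shape — area = 12.00 mm²; (whole slice rotated 15° about Z — lengths, areas and connectivity unchanged). At z = 15.12: the r=2 cylinder contributes a regular 12-gon of circumradius 2 (area = (12/2)·2.000²·sin(360°/12) = 12.00 mm²); the cube at (13.5, 11) is present — its section is the full 14.5×20 rectangle (area 290.00 mm²); the cylinder at (12.5, 4) does not reach this height (z outside [7.5, 11]); Taking the union: the 2 present regions are separate (no shared area or edge), so areas and boundary lengths simply add and each stays a separate island — area = 302.00 mm²; (rotated 15° about Z; rotation is an isometry so areas/perimeters/island counts are preserved). Checking containment: at z = 15.12 the cross-section extends beyond the z = 7 cross-section by about 290.00 mm².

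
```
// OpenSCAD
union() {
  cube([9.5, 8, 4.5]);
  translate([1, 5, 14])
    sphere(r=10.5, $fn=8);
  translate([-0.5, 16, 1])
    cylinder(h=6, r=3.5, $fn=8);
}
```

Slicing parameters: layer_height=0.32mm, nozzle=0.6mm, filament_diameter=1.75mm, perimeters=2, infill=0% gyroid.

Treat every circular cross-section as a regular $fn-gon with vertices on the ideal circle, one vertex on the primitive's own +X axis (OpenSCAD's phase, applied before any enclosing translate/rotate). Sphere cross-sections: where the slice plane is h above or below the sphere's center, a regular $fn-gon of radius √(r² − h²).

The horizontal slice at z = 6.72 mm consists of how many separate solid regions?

2

At z = 6.72 mm: the cube is not intersected at this z (z outside [0, 4.5]); the r=10.5 sphere at (1, 5) slices to a regular 8-gon of circumradius 7.566 (√(r²−h²) with h=7.28 from center); the r=3.5 cylinder at (-0.5, 16) contributes a regular 8-gon of circumradius 3.5; Taking the union: the 2 present regions are separate (no shared area or edge), so areas and boundary lengths simply add and each stays a separate island — 2 connected regions. The result has 2 disconnected regions.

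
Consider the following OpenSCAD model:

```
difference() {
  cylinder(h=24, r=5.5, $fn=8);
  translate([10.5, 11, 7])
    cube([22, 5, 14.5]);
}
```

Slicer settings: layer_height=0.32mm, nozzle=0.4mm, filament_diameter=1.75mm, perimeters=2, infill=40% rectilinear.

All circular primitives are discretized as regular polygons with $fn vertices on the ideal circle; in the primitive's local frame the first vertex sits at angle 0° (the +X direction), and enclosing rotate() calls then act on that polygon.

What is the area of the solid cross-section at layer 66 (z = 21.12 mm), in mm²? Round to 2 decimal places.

At z = 21.12 mm: the r=5.5 cylinder contributes a regular 8-gon of circumradius 5.5 (area = (8/2)·5.500²·sin(360°/8) = 85.56 mm²); the 22×5 cube at (10.5, 11) contributes its full rectangle (area 110.00 mm²); Subtracting the remaining from the first: starting from the r=5.5 cylinder (85.56 mm²), the 22×5 cube at (10.5, 11) misses the remaining region (no effect) — area = 85.56 mm². Overall, the cross-section is a single solid region. Net area = 85.56 mm².

85.56 mm²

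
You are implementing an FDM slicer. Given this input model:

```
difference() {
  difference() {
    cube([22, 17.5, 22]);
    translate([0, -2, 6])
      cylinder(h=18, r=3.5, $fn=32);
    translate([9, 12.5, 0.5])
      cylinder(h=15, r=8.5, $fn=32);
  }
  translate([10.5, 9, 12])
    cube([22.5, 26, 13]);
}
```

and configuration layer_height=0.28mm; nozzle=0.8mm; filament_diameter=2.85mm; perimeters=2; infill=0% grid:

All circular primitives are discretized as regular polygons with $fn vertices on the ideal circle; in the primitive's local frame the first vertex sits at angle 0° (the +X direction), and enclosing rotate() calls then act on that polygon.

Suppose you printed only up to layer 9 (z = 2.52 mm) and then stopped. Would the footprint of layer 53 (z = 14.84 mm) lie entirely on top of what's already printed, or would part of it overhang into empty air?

entirely on top

Compare the two slices. At z = 2.52: the 22×17.5 cube contributes its full rectangle (area 385.00 mm²); the cylinder at (0, -2) is absent (z outside [6, 24]); the cylinder at (9, 12.5): section is a regular 32-gon, circumradius r=8.5 (area = (32/2)·8.500²·sin(360°/32) = 225.52 mm²); Taking the first minus the rest: starting from the 22×17.5 cube (385.00 mm²), the r=8.5 cylinder at (9, 12.5) partially overlaps it — only the 192.28 mm² overlap (of its 225.52 mm²) is removed, clipping the outline — area = 192.72 mm²; the cube at (10.5, 9) is absent (z outside [12, 25]); Taking the first minus the rest: none of the subtracted shapes is present at this height, so the result so far is unchanged — area = 192.72 mm². At z = 14.84: the cube (footprint 22×17.5) is included at this height (area 385.00 mm²); the r=3.5 cylinder at (0, -2) gives a regular 32-gon of circumradius 3.5 (constant along its height) (area = (32/2)·3.500²·sin(360°/32) = 38.24 mm²); the r=8.5 cylinder at (9, 12.5) contributes a regular 32-gon of circumradius 8.5 (area = (32/2)·8.500²·sin(360°/32) = 225.52 mm²); Taking the first minus the rest: starting from the 22×17.5 cube (385.00 mm²), the r=3.5 cylinder at (0, -2) partially overlaps it — only the 2.98 mm² overlap (of its 38.24 mm²) is removed, clipping the outline; the r=8.5 cylinder at (9, 12.5) partially overlaps it — only the 192.28 mm² overlap (of its 225.52 mm²) is removed, clipping the outline — area = 189.73 mm²; the cube at (10.5, 9) (footprint 22.5×26) is included at this height (area 585.00 mm²); Taking the first minus the rest: starting from that combined region (189.73 mm²), the 22.5×26 cube at (10.5, 9) partially overlaps it — only the 41.95 mm² overlap (of its 585.00 mm²) is removed, clipping the outline — area = 147.78 mm². Checking containment: the cross-section at z = 14.84 is a subset of the cross-section at z = 2.52.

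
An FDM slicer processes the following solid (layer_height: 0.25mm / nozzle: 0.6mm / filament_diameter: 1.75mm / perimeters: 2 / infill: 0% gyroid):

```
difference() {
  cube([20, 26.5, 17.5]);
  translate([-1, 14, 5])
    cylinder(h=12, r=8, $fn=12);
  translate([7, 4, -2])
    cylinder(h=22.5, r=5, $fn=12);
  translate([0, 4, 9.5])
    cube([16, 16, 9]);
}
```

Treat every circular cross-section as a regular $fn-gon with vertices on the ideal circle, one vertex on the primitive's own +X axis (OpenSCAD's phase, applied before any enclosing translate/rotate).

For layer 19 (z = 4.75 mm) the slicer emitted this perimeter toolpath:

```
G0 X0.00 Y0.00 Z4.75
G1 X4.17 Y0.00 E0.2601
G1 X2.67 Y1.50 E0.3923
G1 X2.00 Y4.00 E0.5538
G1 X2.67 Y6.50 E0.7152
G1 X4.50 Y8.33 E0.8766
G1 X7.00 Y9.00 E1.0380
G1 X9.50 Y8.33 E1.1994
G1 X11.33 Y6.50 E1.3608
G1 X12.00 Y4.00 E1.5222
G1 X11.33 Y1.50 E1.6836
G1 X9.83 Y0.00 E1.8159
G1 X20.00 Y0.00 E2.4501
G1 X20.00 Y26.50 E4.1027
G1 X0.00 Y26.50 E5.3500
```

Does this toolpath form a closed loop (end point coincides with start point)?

Start point (G0): (0.00, 0.00). End point (last G1): the path does not return to the start — open.

no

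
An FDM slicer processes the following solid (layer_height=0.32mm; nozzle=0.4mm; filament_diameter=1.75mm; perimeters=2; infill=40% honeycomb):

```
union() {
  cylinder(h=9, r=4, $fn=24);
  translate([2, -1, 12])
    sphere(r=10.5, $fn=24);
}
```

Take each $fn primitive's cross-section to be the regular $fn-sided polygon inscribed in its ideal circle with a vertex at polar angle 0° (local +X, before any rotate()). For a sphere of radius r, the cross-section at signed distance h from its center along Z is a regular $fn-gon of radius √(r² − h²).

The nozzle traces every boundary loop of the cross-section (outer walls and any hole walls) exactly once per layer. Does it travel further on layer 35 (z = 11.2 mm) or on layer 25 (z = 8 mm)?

Layer 35 (z = 11.2): the cylinder is not intersected at this z (z outside [0, 9]); the r=10.5 sphere at (2, -1) slices to a regular 24-gon of circumradius 10.469 (√(r²−h²) with h=0.8 from center) (perimeter = 2·24·10.469·sin(180°/24) = 65.59 mm); Combining (union): only the r=10.5 sphere at (2, -1) is present, so the union is just that shape — boundary = 65.59 mm. So its perimeter = 65.59 mm. Layer 25 (z = 8): the cylinder: section is a regular 24-gon, circumradius r=4 (perimeter = 2·24·4.000·sin(180°/24) = 25.06 mm); the sphere at (2, -1): section is a regular 24-gon, circumradius = √(r²−h²) = √(10.5²−4²) = 9.708 (perimeter = 2·24·9.708·sin(180°/24) = 60.82 mm); Combining (union): the r=4 cylinder lies entirely inside the r=10.5 sphere at (2, -1), so the union is just the r=10.5 sphere at (2, -1) — boundary = 60.82 mm. So its perimeter = 60.82 mm. Layer 35 is larger (65.59 vs 60.82 mm).

layer 35 (z = 11.2 mm)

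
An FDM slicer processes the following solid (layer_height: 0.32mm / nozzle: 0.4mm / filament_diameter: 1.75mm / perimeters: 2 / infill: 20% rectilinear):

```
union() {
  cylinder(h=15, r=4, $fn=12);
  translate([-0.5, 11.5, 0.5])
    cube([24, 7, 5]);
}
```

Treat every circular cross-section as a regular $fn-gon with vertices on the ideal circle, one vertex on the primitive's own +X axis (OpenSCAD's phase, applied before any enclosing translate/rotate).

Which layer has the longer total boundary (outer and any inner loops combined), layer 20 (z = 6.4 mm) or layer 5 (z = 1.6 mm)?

Layer 20 (z = 6.4): the r=4 cylinder gives a regular 12-gon of circumradius 4 (constant along its height) (perimeter = 2·12·4.000·sin(180°/12) = 24.85 mm); the cube at (-0.5, 11.5) is not intersected at this z (z outside [0.5, 5.5]); Taking the union: only the r=4 cylinder is present, so the union is just that shape — boundary = 24.85 mm. So its perimeter = 24.85 mm. Layer 5 (z = 1.6): the r=4 cylinder contributes a regular 12-gon of circumradius 4 (perimeter = 2·12·4.000·sin(180°/12) = 24.85 mm); the cube at (-0.5, 11.5) is present — its section is the full 24×7 rectangle (perimeter 62.00 mm); Combining (union): the 2 present regions are separate (no shared area or edge), so areas and boundary lengths simply add and each stays a separate island — boundary = 86.85 mm. So its perimeter = 86.85 mm. Layer 5 is larger (86.85 vs 24.85 mm).

layer 5 (z = 1.6 mm)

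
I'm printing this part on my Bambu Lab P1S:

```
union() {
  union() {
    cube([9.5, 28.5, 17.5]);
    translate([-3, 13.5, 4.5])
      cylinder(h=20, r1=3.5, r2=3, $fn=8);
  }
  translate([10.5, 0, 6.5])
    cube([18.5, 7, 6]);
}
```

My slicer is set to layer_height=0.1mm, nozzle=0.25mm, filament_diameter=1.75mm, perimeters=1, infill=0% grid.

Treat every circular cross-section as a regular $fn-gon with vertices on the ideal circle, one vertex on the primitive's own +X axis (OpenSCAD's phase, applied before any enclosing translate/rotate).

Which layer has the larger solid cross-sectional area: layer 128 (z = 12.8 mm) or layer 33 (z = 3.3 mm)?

layer 128 (z = 12.8 mm)

Layer 128 (z = 12.8): the cube (footprint 9.5×28.5) is included at this height (area 270.75 mm²); the cone at (-3, 13.5) contributes a regular 8-gon of circumradius 3.292 (interpolated between r1=3.5 and r2=3 at t=0.415) (area = (8/2)·3.292²·sin(360°/8) = 30.66 mm²); Combining (union): the regions partially overlap — summed areas 301.41 mm² minus the doubly-counted overlap 0.21 mm² gives 301.21 mm² — area = 301.21 mm²; the cube at (10.5, 0) does not reach this height (z outside [6.5, 12.5]); Combining (union): only that combined region is present, so the union is just that shape — area = 301.21 mm². So its area = 301.21 mm². Layer 33 (z = 3.3): the cube is present — its section is the full 9.5×28.5 rectangle (area 270.75 mm²); the cone at (-3, 13.5) does not reach this height (z outside [4.5, 24.5]); Merging all regions: only the 9.5×28.5 cube is present, so the union is just that shape — area = 270.75 mm²; the cube at (10.5, 0) does not reach this height (z outside [6.5, 12.5]); Combining (union): only the result so far is present, so the union is just that shape — area = 270.75 mm². So its area = 270.75 mm². Layer 128 is larger (301.21 vs 270.75 mm²).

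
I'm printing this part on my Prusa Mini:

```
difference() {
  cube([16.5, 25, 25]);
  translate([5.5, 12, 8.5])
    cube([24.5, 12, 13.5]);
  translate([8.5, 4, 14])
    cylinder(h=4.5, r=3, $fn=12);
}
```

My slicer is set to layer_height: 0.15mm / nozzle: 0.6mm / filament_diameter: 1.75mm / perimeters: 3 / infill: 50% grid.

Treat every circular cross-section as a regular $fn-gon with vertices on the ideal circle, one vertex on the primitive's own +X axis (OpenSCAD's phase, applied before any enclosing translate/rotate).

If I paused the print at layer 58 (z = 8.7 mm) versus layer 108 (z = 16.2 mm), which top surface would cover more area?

Layer 58 (z = 8.7): the 16.5×25 cube contributes its full rectangle (area 412.50 mm²); the cube at (5.5, 12) (footprint 24.5×12) is included at this height (area 294.00 mm²); the cylinder at (8.5, 4) is not intersected at this z (z outside [14, 18.5]); After the difference (first − rest): starting from the 16.5×25 cube (412.50 mm²), the 24.5×12 cube at (5.5, 12) partially overlaps it — only the 132.00 mm² overlap (of its 294.00 mm²) is removed, clipping the outline — area = 280.50 mm². So its area = 280.50 mm². Layer 108 (z = 16.2): the 16.5×25 cube contributes its full rectangle (area 412.50 mm²); the cube at (5.5, 12) is present — its section is the full 24.5×12 rectangle (area 294.00 mm²); the r=3 cylinder at (8.5, 4) gives a regular 12-gon of circumradius 3 (constant along its height) (area = (12/2)·3.000²·sin(360°/12) = 27.00 mm²); Taking the first minus the rest: starting from the 16.5×25 cube (412.50 mm²), the 24.5×12 cube at (5.5, 12) partially overlaps it — only the 132.00 mm² overlap (of its 294.00 mm²) is removed, clipping the outline; the r=3 cylinder at (8.5, 4) lies wholly inside it (removes its full 27.00 mm² and its 18.63 mm outline becomes a hole wall) — area = 253.50 mm². So its area = 253.50 mm². Layer 58 is larger (280.50 vs 253.50 mm²).

layer 58 (z = 8.7 mm)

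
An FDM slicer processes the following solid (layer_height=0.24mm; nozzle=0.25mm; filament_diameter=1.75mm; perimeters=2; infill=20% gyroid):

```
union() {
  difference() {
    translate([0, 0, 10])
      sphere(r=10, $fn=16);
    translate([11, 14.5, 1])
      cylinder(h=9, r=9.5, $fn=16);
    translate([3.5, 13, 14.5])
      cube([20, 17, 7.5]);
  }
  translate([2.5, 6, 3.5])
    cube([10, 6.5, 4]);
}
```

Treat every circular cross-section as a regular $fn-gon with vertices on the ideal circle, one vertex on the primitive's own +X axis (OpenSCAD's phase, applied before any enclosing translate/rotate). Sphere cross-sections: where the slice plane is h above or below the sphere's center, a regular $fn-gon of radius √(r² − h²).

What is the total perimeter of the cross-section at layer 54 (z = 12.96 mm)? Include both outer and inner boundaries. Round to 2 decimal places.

At z = 12.96 mm: the r=10 sphere slices to a regular 16-gon of circumradius 9.552 (√(r²−h²) with h=2.96 from center) (perimeter = 2·16·9.552·sin(180°/16) = 59.63 mm); the cylinder at (11, 14.5) does not reach this height (z outside [1, 10]); the cube at (3.5, 13) is not intersected at this z (z outside [14.5, 22]); Taking the first minus the rest: none of the subtracted shapes is present at this height, so the r=10 sphere is unchanged — boundary = 59.63 mm; the cube at (2.5, 6) is not intersected at this z (z outside [3.5, 7.5]); Taking the union: only the result so far is present, so the union is just that shape — boundary = 59.63 mm. Overall, the cross-section is a single solid region. Total boundary length (outer) = 59.63 mm.

59.63 mm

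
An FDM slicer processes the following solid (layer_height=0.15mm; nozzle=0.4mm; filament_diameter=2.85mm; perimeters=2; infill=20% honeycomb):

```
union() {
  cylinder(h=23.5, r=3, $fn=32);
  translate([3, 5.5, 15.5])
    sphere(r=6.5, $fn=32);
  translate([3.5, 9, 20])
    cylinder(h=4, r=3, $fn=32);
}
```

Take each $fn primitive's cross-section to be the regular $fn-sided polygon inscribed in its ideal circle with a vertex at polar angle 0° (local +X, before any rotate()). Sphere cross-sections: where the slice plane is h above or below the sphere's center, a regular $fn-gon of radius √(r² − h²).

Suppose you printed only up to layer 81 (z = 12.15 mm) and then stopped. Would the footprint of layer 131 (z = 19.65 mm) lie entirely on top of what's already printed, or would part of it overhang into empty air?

Compare the two slices. At z = 12.15: the r=3 cylinder gives a regular 32-gon of circumradius 3 (constant along its height) (area = (32/2)·3.000²·sin(360°/32) = 28.09 mm²); the r=6.5 sphere at (3, 5.5) contributes a regular 32-gon of circumradius √(6.5²−3.35²) = 5.570 (area = (32/2)·5.570²·sin(360°/32) = 96.85 mm²); the cylinder at (3.5, 9) is not intersected at this z (z outside [20, 24]); Merging all regions: the regions partially overlap — summed areas 124.94 mm² minus the doubly-counted overlap 8.48 mm² gives 116.47 mm² — area = 116.47 mm². At z = 19.65: the r=3 cylinder contributes a regular 32-gon of circumradius 3 (area = (32/2)·3.000²·sin(360°/32) = 28.09 mm²); the r=6.5 sphere at (3, 5.5) contributes a regular 32-gon of circumradius √(6.5²−4.15²) = 5.003 (area = (32/2)·5.003²·sin(360°/32) = 78.12 mm²); the cylinder at (3.5, 9) does not reach this height (z outside [20, 24]); Combining (union): the regions partially overlap — summed areas 106.21 mm² minus the doubly-counted overlap 5.52 mm² gives 100.69 mm² — area = 100.69 mm². Checking containment: the cross-section at z = 19.65 is a subset of the cross-section at z = 12.15.

entirely on top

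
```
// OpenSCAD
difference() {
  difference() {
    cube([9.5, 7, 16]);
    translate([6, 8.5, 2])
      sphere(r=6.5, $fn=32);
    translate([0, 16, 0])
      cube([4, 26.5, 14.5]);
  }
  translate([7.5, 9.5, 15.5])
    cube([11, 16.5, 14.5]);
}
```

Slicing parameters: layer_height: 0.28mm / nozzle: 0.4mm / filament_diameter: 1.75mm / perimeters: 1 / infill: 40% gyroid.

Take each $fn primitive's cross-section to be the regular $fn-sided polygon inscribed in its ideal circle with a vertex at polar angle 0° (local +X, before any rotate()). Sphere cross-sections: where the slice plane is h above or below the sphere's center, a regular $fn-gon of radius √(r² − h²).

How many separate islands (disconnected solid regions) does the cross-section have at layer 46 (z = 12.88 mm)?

1

At z = 12.88 mm: the cube is present — its section is the full 9.5×7 rectangle; the sphere at (6, 8.5) does not reach this height (|z−center|=10.880 > r=6.5); the cube at (0, 16) is present — its section is the full 4×26.5 rectangle; Subtracting the remaining from the first: starting from the 9.5×7 cube, the 4×26.5 cube at (0, 16) misses the remaining region (no effect) — 1 connected region; the cube at (7.5, 9.5) is not intersected at this z (z outside [15.5, 30]); Subtracting the remaining from the first: none of the subtracted shapes is present at this height, so the result so far is unchanged — 1 connected region. Overall, the cross-section is a single solid region. Island count = 1.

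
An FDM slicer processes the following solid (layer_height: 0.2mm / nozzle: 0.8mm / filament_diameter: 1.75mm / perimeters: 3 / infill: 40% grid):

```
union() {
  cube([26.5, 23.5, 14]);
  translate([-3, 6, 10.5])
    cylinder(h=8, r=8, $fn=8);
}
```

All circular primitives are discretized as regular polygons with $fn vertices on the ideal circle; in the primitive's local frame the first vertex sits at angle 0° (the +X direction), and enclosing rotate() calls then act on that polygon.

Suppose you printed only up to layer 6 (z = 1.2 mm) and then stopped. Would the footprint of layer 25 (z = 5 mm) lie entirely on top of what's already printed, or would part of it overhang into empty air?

entirely on top

Compare the two slices. At z = 1.2: the cube is present — its section is the full 26.5×23.5 rectangle (area 622.75 mm²); the cylinder at (-3, 6) does not reach this height (z outside [10.5, 18.5]); Combining (union): only the 26.5×23.5 cube is present, so the union is just that shape — area = 622.75 mm². At z = 5: the 26.5×23.5 cube contributes its full rectangle (area 622.75 mm²); the cylinder at (-3, 6) is not intersected at this z (z outside [10.5, 18.5]); Taking the union: only the 26.5×23.5 cube is present, so the union is just that shape — area = 622.75 mm². Checking containment: the cross-section at z = 5 is a subset of the cross-section at z = 1.2.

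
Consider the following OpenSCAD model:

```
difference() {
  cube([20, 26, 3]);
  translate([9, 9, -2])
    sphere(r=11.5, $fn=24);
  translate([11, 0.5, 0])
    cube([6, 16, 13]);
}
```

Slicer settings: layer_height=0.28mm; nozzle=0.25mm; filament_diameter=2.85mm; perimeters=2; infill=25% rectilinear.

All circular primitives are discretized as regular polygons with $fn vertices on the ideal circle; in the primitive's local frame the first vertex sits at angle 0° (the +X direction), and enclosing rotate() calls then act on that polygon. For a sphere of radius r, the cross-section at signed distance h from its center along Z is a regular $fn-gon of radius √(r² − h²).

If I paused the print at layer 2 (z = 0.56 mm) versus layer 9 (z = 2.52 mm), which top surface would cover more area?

layer 9 (z = 2.52 mm)

Layer 2 (z = 0.56): the cube (footprint 20×26) is included at this height (area 520.00 mm²); the r=11.5 sphere at (9, 9) slices to a regular 24-gon of circumradius 11.211 (√(r²−h²) with h=2.56 from center) (area = (24/2)·11.211²·sin(360°/24) = 390.39 mm²); the cube at (11, 0.5) (footprint 6×16) is included at this height (area 96.00 mm²); After the difference (first − rest): starting from the 20×26 cube (520.00 mm²), the r=11.5 sphere at (9, 9) partially overlaps it — only the 351.56 mm² overlap (of its 390.39 mm²) is removed, clipping the outline; the 6×16 cube at (11, 0.5) partially overlaps it — only the 0.26 mm² overlap (of its 96.00 mm²) is removed, clipping the outline — area = 168.18 mm². So its area = 168.18 mm². Layer 9 (z = 2.52): the 20×26 cube contributes its full rectangle (area 520.00 mm²); the r=11.5 sphere at (9, 9) contributes a regular 24-gon of circumradius √(11.5²−4.52²) = 10.574 (area = (24/2)·10.574²·sin(360°/24) = 347.29 mm²); the cube at (11, 0.5) (footprint 6×16) is included at this height (area 96.00 mm²); After the difference (first − rest): starting from the 20×26 cube (520.00 mm²), the r=11.5 sphere at (9, 9) partially overlaps it — only the 324.97 mm² overlap (of its 347.29 mm²) is removed, clipping the outline; the 6×16 cube at (11, 0.5) partially overlaps it — only the 1.58 mm² overlap (of its 96.00 mm²) is removed, clipping the outline — area = 193.45 mm². So its area = 193.45 mm². Layer 9 is larger (193.45 vs 168.18 mm²).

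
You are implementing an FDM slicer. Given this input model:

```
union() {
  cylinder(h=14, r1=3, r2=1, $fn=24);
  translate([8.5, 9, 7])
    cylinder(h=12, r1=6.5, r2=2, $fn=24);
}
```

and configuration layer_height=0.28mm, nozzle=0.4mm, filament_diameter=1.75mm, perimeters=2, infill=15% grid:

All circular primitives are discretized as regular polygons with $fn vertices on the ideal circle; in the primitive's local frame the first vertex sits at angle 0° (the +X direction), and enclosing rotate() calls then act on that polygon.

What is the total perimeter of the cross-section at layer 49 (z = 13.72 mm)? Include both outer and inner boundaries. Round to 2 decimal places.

At z = 13.72 mm: the cone contributes a regular 24-gon of circumradius 1.040 (interpolated between r1=3 and r2=1 at t=0.980) (perimeter = 2·24·1.040·sin(180°/24) = 6.52 mm); the cone at (8.5, 9): at t=0.560 of its height the radius interpolates to r₁+(r₂−r₁)t = 3.980, giving a regular 24-gon of that circumradius (perimeter = 2·24·3.980·sin(180°/24) = 24.94 mm); Combining (union): the 2 present regions are separate (no shared area or edge), so areas and boundary lengths simply add and each stays a separate island — boundary = 31.45 mm. Overall, the cross-section has 2 separate islands. Total boundary length (outer) = 31.45 mm.

31.45 mm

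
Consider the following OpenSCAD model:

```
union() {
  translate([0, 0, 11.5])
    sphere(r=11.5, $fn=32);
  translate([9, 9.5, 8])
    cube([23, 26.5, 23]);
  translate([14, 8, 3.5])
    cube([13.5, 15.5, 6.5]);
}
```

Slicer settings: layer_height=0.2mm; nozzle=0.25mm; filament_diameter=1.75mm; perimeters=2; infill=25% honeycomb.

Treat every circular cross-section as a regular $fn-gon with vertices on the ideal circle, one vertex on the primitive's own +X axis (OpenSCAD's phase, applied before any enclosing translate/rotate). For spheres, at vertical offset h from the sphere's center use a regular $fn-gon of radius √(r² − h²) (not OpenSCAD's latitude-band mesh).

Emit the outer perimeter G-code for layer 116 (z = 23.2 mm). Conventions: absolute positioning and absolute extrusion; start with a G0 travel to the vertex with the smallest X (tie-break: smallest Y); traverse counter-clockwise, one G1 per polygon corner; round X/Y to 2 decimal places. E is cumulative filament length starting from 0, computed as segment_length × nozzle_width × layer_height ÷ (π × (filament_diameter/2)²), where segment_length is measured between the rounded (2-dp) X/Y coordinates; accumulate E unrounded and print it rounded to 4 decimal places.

G0 X9.00 Y9.50 Z23.20
G1 X32.00 Y9.50 E0.4781
G1 X32.00 Y36.00 E1.0290
G1 X9.00 Y36.00 E1.5071
G1 X9.00 Y9.50 E2.0580

At z = 23.2 mm: the sphere does not reach this height (|z−center|=11.700 > r=11.5); the 23×26.5 cube at (9, 9.5) contributes its full rectangle; the cube at (14, 8) is not intersected at this z (z outside [3.5, 10]); Merging all regions: only the 23×26.5 cube at (9, 9.5) is present, so the union is just that shape — 1 connected region. The outline is a single polygon with 4 vertices. Extrusion per mm of travel: 0.25 × 0.2 / (π × 0.875²) = 0.020788. Accumulating E over each segment gives final E = 2.0580.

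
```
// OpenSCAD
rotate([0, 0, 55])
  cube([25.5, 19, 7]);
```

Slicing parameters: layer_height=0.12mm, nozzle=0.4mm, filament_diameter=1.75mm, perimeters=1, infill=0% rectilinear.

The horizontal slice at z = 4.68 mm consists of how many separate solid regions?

At z = 4.68 mm: the 25.5×19 cube contributes its full rectangle; (rotated 55° about Z; rotation is an isometry so areas/perimeters/island counts are preserved). The result has 1 disconnected region.

1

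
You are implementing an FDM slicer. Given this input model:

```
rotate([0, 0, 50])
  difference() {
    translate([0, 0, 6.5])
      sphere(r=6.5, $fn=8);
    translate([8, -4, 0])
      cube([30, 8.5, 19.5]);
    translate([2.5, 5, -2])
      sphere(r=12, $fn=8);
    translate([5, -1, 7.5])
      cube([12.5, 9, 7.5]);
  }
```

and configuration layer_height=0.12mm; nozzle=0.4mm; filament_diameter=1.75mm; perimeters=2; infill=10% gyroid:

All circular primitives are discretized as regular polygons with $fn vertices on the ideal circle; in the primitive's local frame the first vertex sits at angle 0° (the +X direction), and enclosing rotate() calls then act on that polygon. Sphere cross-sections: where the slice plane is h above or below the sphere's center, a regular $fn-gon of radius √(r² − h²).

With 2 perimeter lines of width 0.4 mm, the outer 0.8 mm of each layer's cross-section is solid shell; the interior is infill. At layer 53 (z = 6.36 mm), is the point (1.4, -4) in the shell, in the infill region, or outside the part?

infill

At z = 6.36 mm: the sphere: section is a regular 8-gon, circumradius = √(r²−h²) = √(6.5²−0.14²) = 6.498; the cube at (8, -4) is present — its section is the full 30×8.5 rectangle; the r=12 sphere at (2.5, 5) slices to a regular 8-gon of circumradius 8.609 (√(r²−h²) with h=8.36 from center); the cube at (5, -1) is not intersected at this z (z outside [7.5, 15]); After the difference (first − rest): starting from the r=6.5 sphere, the 30×8.5 cube at (8, -4) misses the remaining region (no effect); the r=12 sphere at (2.5, 5) partially overlaps it — only the 80.77 mm² overlap (of its 209.62 mm²) is removed, clipping the outline — 1 connected region; (rotated 50° about Z; rotation is an isometry so areas/perimeters/island counts are preserved). Overall, the cross-section is a single solid region. Undo the 50° rotation: the query point maps to (-2.164, -3.644) in the un-rotated model frame. The nearest boundary edge runs (-0.00, -6.50)→(-4.60, -4.60); distance from the point to it = 1.81 mm. The point is inside the cross-section and 1.81 mm from the nearest boundary — more than the 0.8 mm shell width (2 × 0.4), so it's in the infill interior.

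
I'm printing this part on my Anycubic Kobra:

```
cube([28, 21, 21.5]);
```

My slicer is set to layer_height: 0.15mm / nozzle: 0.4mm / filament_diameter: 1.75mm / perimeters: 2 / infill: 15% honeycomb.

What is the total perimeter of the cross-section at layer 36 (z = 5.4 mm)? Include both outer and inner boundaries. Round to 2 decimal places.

98.00 mm

At z = 5.4 mm: the 28×21 cube contributes its full rectangle (perimeter 98.00 mm). Overall, the cross-section is a single solid region. Total boundary length (outer) = 98.00 mm.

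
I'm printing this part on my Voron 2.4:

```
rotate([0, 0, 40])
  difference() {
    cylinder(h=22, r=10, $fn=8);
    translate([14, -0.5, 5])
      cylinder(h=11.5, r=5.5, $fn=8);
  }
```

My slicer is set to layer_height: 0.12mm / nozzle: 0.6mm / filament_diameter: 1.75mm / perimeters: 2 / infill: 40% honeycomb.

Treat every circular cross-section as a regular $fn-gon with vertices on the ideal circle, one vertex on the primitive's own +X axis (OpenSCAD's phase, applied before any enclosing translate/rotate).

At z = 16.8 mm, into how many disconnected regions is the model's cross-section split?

At z = 16.8 mm: the cylinder: section is a regular 8-gon, circumradius r=10; the cylinder at (14, -0.5) does not reach this height (z outside [5, 16.5]); After the difference (first − rest): none of the subtracted shapes is present at this height, so the r=10 cylinder is unchanged — 1 connected region; (rotated 40° about Z; rotation is an isometry so areas/perimeters/island counts are preserved). The result has 1 disconnected region.

1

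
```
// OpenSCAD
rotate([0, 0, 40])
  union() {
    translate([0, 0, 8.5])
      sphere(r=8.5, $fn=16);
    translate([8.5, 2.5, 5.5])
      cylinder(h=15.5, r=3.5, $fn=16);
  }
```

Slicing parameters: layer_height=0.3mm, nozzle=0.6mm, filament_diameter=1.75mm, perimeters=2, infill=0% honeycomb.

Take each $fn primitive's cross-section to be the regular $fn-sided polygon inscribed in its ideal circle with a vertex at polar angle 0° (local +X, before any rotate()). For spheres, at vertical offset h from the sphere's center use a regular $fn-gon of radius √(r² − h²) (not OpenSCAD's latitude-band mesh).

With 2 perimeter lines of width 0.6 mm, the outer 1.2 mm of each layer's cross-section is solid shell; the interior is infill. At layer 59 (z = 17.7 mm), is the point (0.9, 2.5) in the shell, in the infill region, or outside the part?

outside

At z = 17.7 mm: the sphere does not reach this height (|z−center|=9.200 > r=8.5); the cylinder at (8.5, 2.5): section is a regular 16-gon, circumradius r=3.5; Taking the union: only the r=3.5 cylinder at (8.5, 2.5) is present, so the union is just that shape — 1 connected region; (rotated 40° about Z; rotation is an isometry so areas/perimeters/island counts are preserved). Overall, the cross-section is a single solid region. Undo the 40° rotation: the query point maps to (2.296, 1.337) in the un-rotated model frame. The nearest boundary edge runs (5.00, 2.50)→(5.27, 1.16); distance from the point to it = 2.88 mm. The point is not inside any of the regions above, so it lies outside the cross-section (2.88 mm from the nearest boundary).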